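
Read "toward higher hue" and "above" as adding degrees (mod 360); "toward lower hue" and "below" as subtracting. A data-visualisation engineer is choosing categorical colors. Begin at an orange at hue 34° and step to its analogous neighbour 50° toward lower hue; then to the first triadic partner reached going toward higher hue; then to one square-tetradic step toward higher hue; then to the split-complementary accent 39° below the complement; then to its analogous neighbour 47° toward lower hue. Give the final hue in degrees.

−50° (analog 50° ↓): 34 − 50 = -16 → -16 + 360 = 344°
+120° (triadic ↑): 344 + 120 = 464 → 464 − 360 = 104°
+90° (square ↑): 104 + 90 = 194°
+141° (split-comp 39° ↓): 194 + 141 = 335°
−47° (analog 47° ↓): 335 − 47 = 288°

288°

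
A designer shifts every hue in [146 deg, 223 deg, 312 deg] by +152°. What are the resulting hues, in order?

146 + 152 = 298°
223 + 152 = 375 → 375 − 360 = 15°
312 + 152 = 464 → 464 − 360 = 104°

298°, 15°, 104°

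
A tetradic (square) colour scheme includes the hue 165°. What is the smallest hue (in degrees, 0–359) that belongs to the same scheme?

75°

A square tetradic scheme places four hues every 90°.
The full set through 165° is {75°, 165°, 255°, 345°}.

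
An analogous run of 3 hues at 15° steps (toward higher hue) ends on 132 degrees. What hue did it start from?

102°

2 steps of 15° (toward higher hue) give a net shift of +30°.
Start = end − shift: 132 − 30 = 102°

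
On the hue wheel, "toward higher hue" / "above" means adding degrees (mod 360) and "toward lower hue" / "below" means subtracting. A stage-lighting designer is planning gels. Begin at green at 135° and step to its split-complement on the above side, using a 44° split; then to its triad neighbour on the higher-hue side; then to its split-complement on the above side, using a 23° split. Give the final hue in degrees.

322°

+224° (split-comp 44° ↑): 135 + 224 = 359°
+120° (triadic ↑): 359 + 120 = 479 → 479 − 360 = 119°
+203° (split-comp 23° ↑): 119 + 203 = 322°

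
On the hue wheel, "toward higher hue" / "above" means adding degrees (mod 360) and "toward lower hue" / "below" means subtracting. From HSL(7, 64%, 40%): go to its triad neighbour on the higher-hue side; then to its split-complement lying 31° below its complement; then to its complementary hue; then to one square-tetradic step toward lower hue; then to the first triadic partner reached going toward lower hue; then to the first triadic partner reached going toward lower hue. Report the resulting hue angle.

126°

7 + 120 = 127°   (triadic ↑)
127 + 149 = 276°   (split-comp 31° ↓)
276 + 180 = 456 → 456 − 360 = 96°   (complement)
96 − 90 = 6°   (square ↓)
6 − 120 = -114 → -114 + 360 = 246°   (triadic ↓)
246 − 120 = 126°   (triadic ↓)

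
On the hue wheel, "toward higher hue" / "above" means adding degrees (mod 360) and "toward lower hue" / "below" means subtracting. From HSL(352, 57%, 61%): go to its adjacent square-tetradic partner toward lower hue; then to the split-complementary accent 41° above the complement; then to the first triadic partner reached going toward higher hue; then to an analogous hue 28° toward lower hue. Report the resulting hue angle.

215°

352 − 90 = 262°   (square ↓)
262 + 221 = 483 → 483 − 360 = 123°   (split-comp 41° ↑)
123 + 120 = 243°   (triadic ↑)
243 − 28 = 215°   (analog 28° ↓)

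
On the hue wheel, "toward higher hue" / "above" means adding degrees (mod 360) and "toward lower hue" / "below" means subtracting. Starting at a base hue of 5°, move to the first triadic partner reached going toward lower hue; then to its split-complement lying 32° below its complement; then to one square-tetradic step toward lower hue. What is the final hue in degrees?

−120° (triadic ↓): 5 − 120 = -115 → -115 + 360 = 245°
+148° (split-comp 32° ↓): 245 + 148 = 393 → 393 − 360 = 33°
−90° (square ↓): 33 − 90 = -57 → -57 + 360 = 303°

303°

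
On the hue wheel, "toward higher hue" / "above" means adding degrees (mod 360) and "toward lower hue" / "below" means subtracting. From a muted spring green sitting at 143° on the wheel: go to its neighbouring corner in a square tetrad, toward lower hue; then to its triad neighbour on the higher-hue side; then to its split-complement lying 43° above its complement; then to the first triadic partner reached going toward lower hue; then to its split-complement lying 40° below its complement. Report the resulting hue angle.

−90° (square ↓): 143 − 90 = 53°
+120° (triadic ↑): 53 + 120 = 173°
+223° (split-comp 43° ↑): 173 + 223 = 396 → 396 − 360 = 36°
−120° (triadic ↓): 36 − 120 = -84 → -84 + 360 = 276°
+140° (split-comp 40° ↓): 276 + 140 = 416 → 416 − 360 = 56°

56°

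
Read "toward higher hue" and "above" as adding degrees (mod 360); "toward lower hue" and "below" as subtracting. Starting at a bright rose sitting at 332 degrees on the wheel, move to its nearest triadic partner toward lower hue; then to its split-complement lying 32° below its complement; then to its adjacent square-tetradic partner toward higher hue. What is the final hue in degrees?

−120° (triadic ↓): 332 − 120 = 212°
+148° (split-comp 32° ↓): 212 + 148 = 360 → 360 − 360 = 0°
+90° (square ↑): 0 + 90 = 90°

90°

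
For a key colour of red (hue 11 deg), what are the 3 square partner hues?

101°, 191°, and 281°

A square tetradic scheme places four hues every 90°.
11 + 90 = 101°
11 + 180 = 191°
11 + 270 = 281°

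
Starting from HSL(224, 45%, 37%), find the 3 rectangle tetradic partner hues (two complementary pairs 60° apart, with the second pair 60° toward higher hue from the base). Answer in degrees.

224 + 60 = 284°
224 + 180 = 404 → 404 − 360 = 44°
224 + 240 = 464 → 464 − 360 = 104°

284°, 44°, 104°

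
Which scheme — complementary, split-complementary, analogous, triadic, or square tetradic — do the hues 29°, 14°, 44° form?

analogous

Sort the hues: 14°, 29°, 44°.
Successive gaps around the wheel: 15°, 15°, 330°.
A run of hues at equal small steps (15°) with one large closing gap is an analogous group.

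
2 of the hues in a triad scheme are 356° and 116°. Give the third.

A triad places three hues 120° apart.
The full set through 116° is {116°, 236°, 356°}.
Given {116°, 356°}, the missing hue is 236°.

236°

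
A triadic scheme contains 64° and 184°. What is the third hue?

304°

A triad spaces three hues 120° apart.
The full set is {64°, 184°, 304°}.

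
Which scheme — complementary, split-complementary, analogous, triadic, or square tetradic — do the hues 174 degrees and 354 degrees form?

complementary

Sort the hues: 174°, 354°.
Successive gaps around the wheel: 180°, 180°.
Two hues 180° apart are complementary.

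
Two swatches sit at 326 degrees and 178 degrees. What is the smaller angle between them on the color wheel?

|326 − 178| = 148.
148 ≤ 180, so the shorter arc is 148°.

148°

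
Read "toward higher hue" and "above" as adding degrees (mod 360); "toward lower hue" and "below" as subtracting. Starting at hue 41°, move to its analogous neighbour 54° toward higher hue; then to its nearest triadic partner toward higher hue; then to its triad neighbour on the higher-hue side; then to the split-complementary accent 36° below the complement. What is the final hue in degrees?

119°

+54° (analog 54° ↑): 41 + 54 = 95°
+120° (triadic ↑): 95 + 120 = 215°
+120° (triadic ↑): 215 + 120 = 335°
+144° (split-comp 36° ↓): 335 + 144 = 479 → 479 − 360 = 119°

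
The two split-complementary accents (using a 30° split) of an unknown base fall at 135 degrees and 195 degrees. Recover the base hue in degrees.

The accents sit 30° either side of the complement, so the complement is their short-arc midpoint on the wheel.
Short-arc midpoint of 135° and 195°: 165°.
Base is 180° from the complement: 165 − 180 = -15 → -15 + 360 = 345°

345°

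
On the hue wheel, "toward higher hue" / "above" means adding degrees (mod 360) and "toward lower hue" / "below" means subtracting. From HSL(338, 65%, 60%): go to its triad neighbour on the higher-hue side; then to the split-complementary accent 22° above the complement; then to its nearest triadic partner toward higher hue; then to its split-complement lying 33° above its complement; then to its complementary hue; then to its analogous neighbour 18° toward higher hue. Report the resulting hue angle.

111°

+120° (triadic ↑): 338 + 120 = 458 → 458 − 360 = 98°
+202° (split-comp 22° ↑): 98 + 202 = 300°
+120° (triadic ↑): 300 + 120 = 420 → 420 − 360 = 60°
+213° (split-comp 33° ↑): 60 + 213 = 273°
+180° (complement): 273 + 180 = 453 → 453 − 360 = 93°
+18° (analog 18° ↑): 93 + 18 = 111°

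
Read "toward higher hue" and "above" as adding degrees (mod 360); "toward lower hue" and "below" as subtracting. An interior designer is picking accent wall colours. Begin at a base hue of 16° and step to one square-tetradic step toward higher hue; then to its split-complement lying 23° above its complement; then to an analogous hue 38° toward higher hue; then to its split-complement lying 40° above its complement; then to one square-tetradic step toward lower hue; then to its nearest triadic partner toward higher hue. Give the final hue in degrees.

237°

16 + 90 = 106°   (square ↑)
106 + 203 = 309°   (split-comp 23° ↑)
309 + 38 = 347°   (analog 38° ↑)
347 + 220 = 567 → 567 − 360 = 207°   (split-comp 40° ↑)
207 − 90 = 117°   (square ↓)
117 + 120 = 237°   (triadic ↑)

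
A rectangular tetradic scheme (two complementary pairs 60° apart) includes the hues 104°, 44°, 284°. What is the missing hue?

A rectangular tetradic uses two complementary pairs 60° apart: offsets 0°, 60°, 180°, 240°.
Among {44°, 104°, 284°}, 104° and 284° are a 180° pair.
The remaining hue 44° needs its own complement: 44 + 180 = 224°

224°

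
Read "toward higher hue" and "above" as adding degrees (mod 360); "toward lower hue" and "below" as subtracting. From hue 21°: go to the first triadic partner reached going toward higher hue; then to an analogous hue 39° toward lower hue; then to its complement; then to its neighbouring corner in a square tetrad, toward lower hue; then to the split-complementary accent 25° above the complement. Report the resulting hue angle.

37°

triadic ↑ +120°: 21 + 120 = 141°
analog 39° ↓ −39°: 141 − 39 = 102°
complement +180°: 102 + 180 = 282°
square ↓ −90°: 282 − 90 = 192°
split-comp 25° ↑ +205°: 192 + 205 = 397 → 397 − 360 = 37°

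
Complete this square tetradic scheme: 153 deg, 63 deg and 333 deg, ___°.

243°

A square tetradic scheme places four hues every 90°.
The full set through 63° is {63°, 153°, 243°, 333°}.
Given {63°, 153°, 333°}, the missing hue is 243°.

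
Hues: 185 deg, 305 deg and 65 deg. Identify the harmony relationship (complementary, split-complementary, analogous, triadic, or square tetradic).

Sort the hues: 65°, 185°, 305°.
Successive gaps around the wheel: 120°, 120°, 120°.
Three hues equally spaced 120° apart form a triad.

triadic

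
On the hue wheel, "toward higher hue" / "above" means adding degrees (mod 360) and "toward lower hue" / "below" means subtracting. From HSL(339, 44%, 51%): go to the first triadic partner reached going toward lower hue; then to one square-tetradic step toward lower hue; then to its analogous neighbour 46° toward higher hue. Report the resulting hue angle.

339 − 120 = 219°   (triadic ↓)
219 − 90 = 129°   (square ↓)
129 + 46 = 175°   (analog 46° ↑)

175°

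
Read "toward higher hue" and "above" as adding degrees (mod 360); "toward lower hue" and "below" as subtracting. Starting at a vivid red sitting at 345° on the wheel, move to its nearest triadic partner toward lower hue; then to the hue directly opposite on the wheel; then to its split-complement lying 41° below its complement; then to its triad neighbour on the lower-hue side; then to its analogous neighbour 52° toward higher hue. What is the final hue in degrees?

345 − 120 = 225°   (triadic ↓)
225 + 180 = 405 → 405 − 360 = 45°   (complement)
45 + 139 = 184°   (split-comp 41° ↓)
184 − 120 = 64°   (triadic ↓)
64 + 52 = 116°   (analog 52° ↑)

116°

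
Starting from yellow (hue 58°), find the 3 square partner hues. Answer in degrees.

A square tetradic scheme places four hues every 90°.
58 + 90 = 148°
58 + 180 = 238°
58 + 270 = 328°

148°, 238°, 328°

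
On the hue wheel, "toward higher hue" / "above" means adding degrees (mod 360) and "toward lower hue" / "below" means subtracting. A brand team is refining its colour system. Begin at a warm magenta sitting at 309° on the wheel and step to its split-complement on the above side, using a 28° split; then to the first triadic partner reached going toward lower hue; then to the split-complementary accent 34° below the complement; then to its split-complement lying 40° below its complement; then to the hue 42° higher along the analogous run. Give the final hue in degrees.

split-comp 28° ↑ +208°: 309 + 208 = 517 → 517 − 360 = 157°
triadic ↓ −120°: 157 − 120 = 37°
split-comp 34° ↓ +146°: 37 + 146 = 183°
split-comp 40° ↓ +140°: 183 + 140 = 323°
analog 42° ↑ +42°: 323 + 42 = 365 → 365 − 360 = 5°

5°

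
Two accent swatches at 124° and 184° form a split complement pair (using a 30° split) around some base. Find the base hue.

The accents sit 30° either side of the complement, so the complement is their short-arc midpoint on the wheel.
Short-arc midpoint of 124° and 184°: 154°.
Base is 180° from the complement: 154 − 180 = -26 → -26 + 360 = 334°

334°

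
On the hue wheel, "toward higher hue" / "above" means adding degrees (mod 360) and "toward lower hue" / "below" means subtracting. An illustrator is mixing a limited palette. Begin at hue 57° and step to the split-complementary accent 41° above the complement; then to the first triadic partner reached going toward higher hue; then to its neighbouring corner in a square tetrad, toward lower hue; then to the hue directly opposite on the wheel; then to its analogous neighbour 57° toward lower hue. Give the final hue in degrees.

57 + 221 = 278°   (split-comp 41° ↑)
278 + 120 = 398 → 398 − 360 = 38°   (triadic ↑)
38 − 90 = -52 → -52 + 360 = 308°   (square ↓)
308 + 180 = 488 → 488 − 360 = 128°   (complement)
128 − 57 = 71°   (analog 57° ↓)

71°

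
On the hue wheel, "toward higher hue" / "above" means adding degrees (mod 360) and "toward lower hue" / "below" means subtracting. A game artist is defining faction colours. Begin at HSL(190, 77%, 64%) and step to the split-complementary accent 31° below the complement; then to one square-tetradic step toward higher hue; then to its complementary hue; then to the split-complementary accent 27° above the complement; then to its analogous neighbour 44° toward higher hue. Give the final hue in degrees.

140°

split-comp 31° ↓ +149°: 190 + 149 = 339°
square ↑ +90°: 339 + 90 = 429 → 429 − 360 = 69°
complement +180°: 69 + 180 = 249°
split-comp 27° ↑ +207°: 249 + 207 = 456 → 456 − 360 = 96°
analog 44° ↑ +44°: 96 + 44 = 140°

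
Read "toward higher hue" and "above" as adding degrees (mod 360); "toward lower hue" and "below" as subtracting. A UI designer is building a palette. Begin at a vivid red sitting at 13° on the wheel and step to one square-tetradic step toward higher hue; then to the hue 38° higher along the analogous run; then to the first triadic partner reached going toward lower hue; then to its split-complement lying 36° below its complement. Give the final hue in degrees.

square ↑ +90°: 13 + 90 = 103°
analog 38° ↑ +38°: 103 + 38 = 141°
triadic ↓ −120°: 141 − 120 = 21°
split-comp 36° ↓ +144°: 21 + 144 = 165°

165°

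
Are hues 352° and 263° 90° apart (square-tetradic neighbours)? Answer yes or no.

Angular distance: |352 − 263| = 89 = 89°.
90° apart (square-tetradic neighbours) requires 90°.

no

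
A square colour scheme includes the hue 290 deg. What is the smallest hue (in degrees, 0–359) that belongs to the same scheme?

A square tetradic scheme places four hues every 90°.
The full set through 290° is {20°, 110°, 200°, 290°}.

20°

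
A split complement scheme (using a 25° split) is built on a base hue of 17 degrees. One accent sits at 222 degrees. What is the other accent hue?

Split-complementary hues sit 25° either side of the complement.
Complement of the base 17°: 17 + 180 = 197°
The given accent 222° is 25° one side of 197°; the other accent sits 25° the other side: 197 − 25 = 172°

172°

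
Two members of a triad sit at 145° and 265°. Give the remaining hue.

A triad spaces three hues 120° apart.
The full set is {25°, 145°, 265°}.

25°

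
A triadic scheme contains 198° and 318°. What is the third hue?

78°

A triad spaces three hues 120° apart.
The full set is {78°, 198°, 318°}.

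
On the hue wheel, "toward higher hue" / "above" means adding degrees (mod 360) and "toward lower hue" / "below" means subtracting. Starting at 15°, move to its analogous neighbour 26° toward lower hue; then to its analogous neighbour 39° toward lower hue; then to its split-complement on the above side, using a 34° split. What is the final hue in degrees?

164°

−26° (analog 26° ↓): 15 − 26 = -11 → -11 + 360 = 349°
−39° (analog 39° ↓): 349 − 39 = 310°
+214° (split-comp 34° ↑): 310 + 214 = 524 → 524 − 360 = 164°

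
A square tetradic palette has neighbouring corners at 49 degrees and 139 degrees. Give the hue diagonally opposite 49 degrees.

A square tetradic scheme places four hues 90° apart; opposite corners are 180° apart.
49 + 180 = 229°

229°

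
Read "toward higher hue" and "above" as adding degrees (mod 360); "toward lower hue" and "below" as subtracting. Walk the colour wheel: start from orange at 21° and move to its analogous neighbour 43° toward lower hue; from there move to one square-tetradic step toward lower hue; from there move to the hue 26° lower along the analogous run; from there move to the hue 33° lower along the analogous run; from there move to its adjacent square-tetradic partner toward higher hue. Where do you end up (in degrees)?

analog 43° ↓ −43°: 21 − 43 = -22 → -22 + 360 = 338°
square ↓ −90°: 338 − 90 = 248°
analog 26° ↓ −26°: 248 − 26 = 222°
analog 33° ↓ −33°: 222 − 33 = 189°
square ↑ +90°: 189 + 90 = 279°

279°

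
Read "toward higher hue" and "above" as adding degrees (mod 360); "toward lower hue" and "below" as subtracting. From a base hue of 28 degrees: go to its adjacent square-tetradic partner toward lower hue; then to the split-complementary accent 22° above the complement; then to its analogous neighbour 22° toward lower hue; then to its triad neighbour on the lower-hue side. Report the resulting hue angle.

358°

square ↓ −90°: 28 − 90 = -62 → -62 + 360 = 298°
split-comp 22° ↑ +202°: 298 + 202 = 500 → 500 − 360 = 140°
analog 22° ↓ −22°: 140 − 22 = 118°
triadic ↓ −120°: 118 − 120 = -2 → -2 + 360 = 358°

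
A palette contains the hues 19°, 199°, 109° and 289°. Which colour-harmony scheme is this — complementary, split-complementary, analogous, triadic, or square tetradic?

square tetradic

Sort the hues: 19°, 109°, 199°, 289°.
Successive gaps around the wheel: 90°, 90°, 90°, 90°.
Four hues every 90° form a square tetradic scheme.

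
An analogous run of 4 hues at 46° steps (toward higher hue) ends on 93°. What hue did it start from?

315°

3 steps of 46° (toward higher hue) give a net shift of +138°.
Start = end − shift: 93 − 138 = -45 → -45 + 360 = 315°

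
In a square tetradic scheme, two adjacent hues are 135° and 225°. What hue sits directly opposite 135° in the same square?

315°

A square tetradic scheme places four hues 90° apart; opposite corners are 180° apart.
135 + 180 = 315°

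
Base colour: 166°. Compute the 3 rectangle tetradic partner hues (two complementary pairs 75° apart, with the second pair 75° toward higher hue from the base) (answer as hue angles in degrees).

241°, 346°, 61°

166 + 75 = 241°
166 + 180 = 346°
166 + 255 = 421 → 421 − 360 = 61°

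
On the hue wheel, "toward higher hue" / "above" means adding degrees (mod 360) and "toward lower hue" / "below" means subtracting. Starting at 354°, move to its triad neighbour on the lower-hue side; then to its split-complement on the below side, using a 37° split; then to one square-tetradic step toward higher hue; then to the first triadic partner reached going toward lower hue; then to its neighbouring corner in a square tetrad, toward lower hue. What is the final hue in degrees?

257°

triadic ↓ −120°: 354 − 120 = 234°
split-comp 37° ↓ +143°: 234 + 143 = 377 → 377 − 360 = 17°
square ↑ +90°: 17 + 90 = 107°
triadic ↓ −120°: 107 − 120 = -13 → -13 + 360 = 347°
square ↓ −90°: 347 − 90 = 257°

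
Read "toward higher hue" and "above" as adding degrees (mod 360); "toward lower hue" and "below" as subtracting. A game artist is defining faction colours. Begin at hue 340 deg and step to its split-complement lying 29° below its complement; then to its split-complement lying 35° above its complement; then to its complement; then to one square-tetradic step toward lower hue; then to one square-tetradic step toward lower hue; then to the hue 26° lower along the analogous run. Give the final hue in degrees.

+151° (split-comp 29° ↓): 340 + 151 = 491 → 491 − 360 = 131°
+215° (split-comp 35° ↑): 131 + 215 = 346°
+180° (complement): 346 + 180 = 526 → 526 − 360 = 166°
−90° (square ↓): 166 − 90 = 76°
−90° (square ↓): 76 − 90 = -14 → -14 + 360 = 346°
−26° (analog 26° ↓): 346 − 26 = 320°

320°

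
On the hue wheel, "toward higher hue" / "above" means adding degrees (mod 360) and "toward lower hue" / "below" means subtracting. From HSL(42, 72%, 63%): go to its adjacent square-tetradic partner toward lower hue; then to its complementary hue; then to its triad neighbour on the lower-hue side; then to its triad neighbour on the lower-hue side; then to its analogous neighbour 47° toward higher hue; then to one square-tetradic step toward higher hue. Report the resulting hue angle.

square ↓ −90°: 42 − 90 = -48 → -48 + 360 = 312°
complement +180°: 312 + 180 = 492 → 492 − 360 = 132°
triadic ↓ −120°: 132 − 120 = 12°
triadic ↓ −120°: 12 − 120 = -108 → -108 + 360 = 252°
analog 47° ↑ +47°: 252 + 47 = 299°
square ↑ +90°: 299 + 90 = 389 → 389 − 360 = 29°

29°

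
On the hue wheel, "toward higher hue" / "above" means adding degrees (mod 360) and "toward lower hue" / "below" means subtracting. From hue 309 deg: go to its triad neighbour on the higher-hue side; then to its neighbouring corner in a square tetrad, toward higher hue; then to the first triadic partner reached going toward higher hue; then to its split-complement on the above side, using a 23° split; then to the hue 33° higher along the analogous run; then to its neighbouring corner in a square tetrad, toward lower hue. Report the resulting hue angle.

65°

+120° (triadic ↑): 309 + 120 = 429 → 429 − 360 = 69°
+90° (square ↑): 69 + 90 = 159°
+120° (triadic ↑): 159 + 120 = 279°
+203° (split-comp 23° ↑): 279 + 203 = 482 → 482 − 360 = 122°
+33° (analog 33° ↑): 122 + 33 = 155°
−90° (square ↓): 155 − 90 = 65°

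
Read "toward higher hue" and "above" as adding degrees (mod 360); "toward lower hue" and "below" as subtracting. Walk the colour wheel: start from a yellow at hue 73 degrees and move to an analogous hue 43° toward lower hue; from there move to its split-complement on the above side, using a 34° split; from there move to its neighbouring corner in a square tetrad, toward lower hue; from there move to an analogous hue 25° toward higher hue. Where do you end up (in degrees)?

−43° (analog 43° ↓): 73 − 43 = 30°
+214° (split-comp 34° ↑): 30 + 214 = 244°
−90° (square ↓): 244 − 90 = 154°
+25° (analog 25° ↑): 154 + 25 = 179°

179°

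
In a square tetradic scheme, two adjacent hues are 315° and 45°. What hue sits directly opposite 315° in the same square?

135°

A square tetradic scheme places four hues 90° apart; opposite corners are 180° apart.
315 + 180 = 495 → 495 − 360 = 135°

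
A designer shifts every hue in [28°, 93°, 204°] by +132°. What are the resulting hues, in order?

28 + 132 = 160°
93 + 132 = 225°
204 + 132 = 336°

160°, 225°, 336°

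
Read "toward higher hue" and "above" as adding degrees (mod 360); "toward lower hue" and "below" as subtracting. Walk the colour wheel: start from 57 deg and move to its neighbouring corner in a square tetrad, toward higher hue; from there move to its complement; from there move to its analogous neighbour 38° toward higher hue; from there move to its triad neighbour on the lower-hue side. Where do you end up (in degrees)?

245°

square ↑ +90°: 57 + 90 = 147°
complement +180°: 147 + 180 = 327°
analog 38° ↑ +38°: 327 + 38 = 365 → 365 − 360 = 5°
triadic ↓ −120°: 5 − 120 = -115 → -115 + 360 = 245°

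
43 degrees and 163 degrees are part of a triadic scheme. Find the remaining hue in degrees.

283°

A triad places three hues 120° apart.
The full set through 43° is {43°, 163°, 283°}.
Given {43°, 163°}, the missing hue is 283°.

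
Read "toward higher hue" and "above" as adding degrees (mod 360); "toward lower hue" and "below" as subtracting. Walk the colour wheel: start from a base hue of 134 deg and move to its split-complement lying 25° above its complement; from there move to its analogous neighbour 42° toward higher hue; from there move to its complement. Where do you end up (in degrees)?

201°

split-comp 25° ↑ +205°: 134 + 205 = 339°
analog 42° ↑ +42°: 339 + 42 = 381 → 381 − 360 = 21°
complement +180°: 21 + 180 = 201°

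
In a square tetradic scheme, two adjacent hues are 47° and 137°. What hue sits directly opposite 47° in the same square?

A square tetradic scheme places four hues 90° apart; opposite corners are 180° apart.
47 + 180 = 227°

227°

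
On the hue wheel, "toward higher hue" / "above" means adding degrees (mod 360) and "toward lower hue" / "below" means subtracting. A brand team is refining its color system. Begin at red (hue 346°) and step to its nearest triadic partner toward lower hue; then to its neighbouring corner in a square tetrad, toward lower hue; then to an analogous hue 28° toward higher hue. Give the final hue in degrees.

164°

−120° (triadic ↓): 346 − 120 = 226°
−90° (square ↓): 226 − 90 = 136°
+28° (analog 28° ↑): 136 + 28 = 164°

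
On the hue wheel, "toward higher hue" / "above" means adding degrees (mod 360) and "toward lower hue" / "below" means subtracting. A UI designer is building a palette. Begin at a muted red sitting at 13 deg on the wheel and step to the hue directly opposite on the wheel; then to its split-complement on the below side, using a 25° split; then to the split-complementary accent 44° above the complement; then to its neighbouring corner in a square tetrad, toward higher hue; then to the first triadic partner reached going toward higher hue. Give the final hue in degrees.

13 + 180 = 193°   (complement)
193 + 155 = 348°   (split-comp 25° ↓)
348 + 224 = 572 → 572 − 360 = 212°   (split-comp 44° ↑)
212 + 90 = 302°   (square ↑)
302 + 120 = 422 → 422 − 360 = 62°   (triadic ↑)

62°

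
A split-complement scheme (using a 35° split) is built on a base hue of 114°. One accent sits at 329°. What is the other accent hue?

259°

Split-complementary hues sit 35° either side of the complement.
Complement of the base 114°: 114 + 180 = 294°
The given accent 329° is 35° one side of 294°; the other accent sits 35° the other side: 294 − 35 = 259°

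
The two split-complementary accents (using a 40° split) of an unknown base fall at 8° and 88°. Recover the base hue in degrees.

228°

The accents sit 40° either side of the complement, so the complement is their short-arc midpoint on the wheel.
Short-arc midpoint of 8° and 88°: 48°.
Base is 180° from the complement: 48 − 180 = -132 → -132 + 360 = 228°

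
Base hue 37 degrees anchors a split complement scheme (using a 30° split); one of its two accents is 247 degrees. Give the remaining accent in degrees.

187°

Split-complementary hues sit 30° either side of the complement.
Complement of the base 37°: 37 + 180 = 217°
The given accent 247° is 30° one side of 217°; the other accent sits 30° the other side: 217 − 30 = 187°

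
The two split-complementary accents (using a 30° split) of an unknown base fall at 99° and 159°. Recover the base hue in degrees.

309°

The accents sit 30° either side of the complement, so the complement is their short-arc midpoint on the wheel.
Short-arc midpoint of 99° and 159°: 129°.
Base is 180° from the complement: 129 − 180 = -51 → -51 + 360 = 309°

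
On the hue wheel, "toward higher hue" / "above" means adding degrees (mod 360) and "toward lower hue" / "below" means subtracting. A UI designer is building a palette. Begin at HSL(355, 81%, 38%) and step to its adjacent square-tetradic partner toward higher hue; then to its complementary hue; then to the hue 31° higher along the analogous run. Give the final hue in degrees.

296°

square ↑ +90°: 355 + 90 = 445 → 445 − 360 = 85°
complement +180°: 85 + 180 = 265°
analog 31° ↑ +31°: 265 + 31 = 296°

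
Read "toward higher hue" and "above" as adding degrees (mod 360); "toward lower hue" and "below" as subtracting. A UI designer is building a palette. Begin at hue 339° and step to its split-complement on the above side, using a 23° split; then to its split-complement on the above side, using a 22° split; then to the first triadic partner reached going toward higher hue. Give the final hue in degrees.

144°

split-comp 23° ↑ +203°: 339 + 203 = 542 → 542 − 360 = 182°
split-comp 22° ↑ +202°: 182 + 202 = 384 → 384 − 360 = 24°
triadic ↑ +120°: 24 + 120 = 144°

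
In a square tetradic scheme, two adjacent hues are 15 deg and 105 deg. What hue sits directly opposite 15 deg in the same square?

A square tetradic scheme places four hues 90° apart; opposite corners are 180° apart.
15 + 180 = 195°

195°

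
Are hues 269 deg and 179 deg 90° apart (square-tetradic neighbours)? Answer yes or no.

Angular distance: |269 − 179| = 90 = 90°.
90° apart (square-tetradic neighbours) requires 90°.

yes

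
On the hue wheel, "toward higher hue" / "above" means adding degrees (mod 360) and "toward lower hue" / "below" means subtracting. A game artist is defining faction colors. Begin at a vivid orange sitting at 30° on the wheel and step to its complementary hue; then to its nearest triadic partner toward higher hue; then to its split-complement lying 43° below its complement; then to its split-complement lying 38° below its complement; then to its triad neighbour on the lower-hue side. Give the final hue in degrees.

+180° (complement): 30 + 180 = 210°
+120° (triadic ↑): 210 + 120 = 330°
+137° (split-comp 43° ↓): 330 + 137 = 467 → 467 − 360 = 107°
+142° (split-comp 38° ↓): 107 + 142 = 249°
−120° (triadic ↓): 249 − 120 = 129°

129°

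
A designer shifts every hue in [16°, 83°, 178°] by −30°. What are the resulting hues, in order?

346°, 53°, 148°

16 − 30 = -14 → -14 + 360 = 346°
83 − 30 = 53°
178 − 30 = 148°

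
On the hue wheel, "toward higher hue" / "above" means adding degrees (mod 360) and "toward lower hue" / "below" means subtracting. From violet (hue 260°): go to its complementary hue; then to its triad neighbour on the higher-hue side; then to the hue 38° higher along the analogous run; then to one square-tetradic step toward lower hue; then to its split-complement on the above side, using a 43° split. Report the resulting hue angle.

11°

260 + 180 = 440 → 440 − 360 = 80°   (complement)
80 + 120 = 200°   (triadic ↑)
200 + 38 = 238°   (analog 38° ↑)
238 − 90 = 148°   (square ↓)
148 + 223 = 371 → 371 − 360 = 11°   (split-comp 43° ↑)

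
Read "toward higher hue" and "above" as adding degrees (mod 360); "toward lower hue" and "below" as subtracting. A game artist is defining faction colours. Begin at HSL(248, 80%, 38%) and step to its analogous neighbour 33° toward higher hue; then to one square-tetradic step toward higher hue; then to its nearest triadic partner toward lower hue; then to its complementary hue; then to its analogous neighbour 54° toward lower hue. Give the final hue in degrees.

analog 33° ↑ +33°: 248 + 33 = 281°
square ↑ +90°: 281 + 90 = 371 → 371 − 360 = 11°
triadic ↓ −120°: 11 − 120 = -109 → -109 + 360 = 251°
complement +180°: 251 + 180 = 431 → 431 − 360 = 71°
analog 54° ↓ −54°: 71 − 54 = 17°

17°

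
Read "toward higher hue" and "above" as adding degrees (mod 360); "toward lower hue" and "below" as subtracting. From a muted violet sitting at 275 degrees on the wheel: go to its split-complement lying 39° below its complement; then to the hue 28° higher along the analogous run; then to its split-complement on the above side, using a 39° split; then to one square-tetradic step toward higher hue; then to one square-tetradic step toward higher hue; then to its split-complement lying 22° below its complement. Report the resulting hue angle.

+141° (split-comp 39° ↓): 275 + 141 = 416 → 416 − 360 = 56°
+28° (analog 28° ↑): 56 + 28 = 84°
+219° (split-comp 39° ↑): 84 + 219 = 303°
+90° (square ↑): 303 + 90 = 393 → 393 − 360 = 33°
+90° (square ↑): 33 + 90 = 123°
+158° (split-comp 22° ↓): 123 + 158 = 281°

281°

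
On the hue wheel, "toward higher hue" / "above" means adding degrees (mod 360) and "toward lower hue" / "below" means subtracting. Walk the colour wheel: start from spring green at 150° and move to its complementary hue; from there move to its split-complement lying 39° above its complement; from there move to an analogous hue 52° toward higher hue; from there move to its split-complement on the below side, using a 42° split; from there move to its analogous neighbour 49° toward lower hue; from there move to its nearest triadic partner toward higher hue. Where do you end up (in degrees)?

90°

150 + 180 = 330°   (complement)
330 + 219 = 549 → 549 − 360 = 189°   (split-comp 39° ↑)
189 + 52 = 241°   (analog 52° ↑)
241 + 138 = 379 → 379 − 360 = 19°   (split-comp 42° ↓)
19 − 49 = -30 → -30 + 360 = 330°   (analog 49° ↓)
330 + 120 = 450 → 450 − 360 = 90°   (triadic ↑)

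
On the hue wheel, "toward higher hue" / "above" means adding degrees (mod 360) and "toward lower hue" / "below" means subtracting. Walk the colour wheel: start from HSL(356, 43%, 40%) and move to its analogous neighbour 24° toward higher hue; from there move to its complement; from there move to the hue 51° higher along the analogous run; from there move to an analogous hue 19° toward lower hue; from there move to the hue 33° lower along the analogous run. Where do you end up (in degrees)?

199°

356 + 24 = 380 → 380 − 360 = 20°   (analog 24° ↑)
20 + 180 = 200°   (complement)
200 + 51 = 251°   (analog 51° ↑)
251 − 19 = 232°   (analog 19° ↓)
232 − 33 = 199°   (analog 33° ↓)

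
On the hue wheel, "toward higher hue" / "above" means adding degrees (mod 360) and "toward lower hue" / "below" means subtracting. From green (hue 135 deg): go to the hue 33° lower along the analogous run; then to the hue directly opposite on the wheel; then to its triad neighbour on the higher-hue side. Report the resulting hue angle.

analog 33° ↓ −33°: 135 − 33 = 102°
complement +180°: 102 + 180 = 282°
triadic ↑ +120°: 282 + 120 = 402 → 402 − 360 = 42°

42°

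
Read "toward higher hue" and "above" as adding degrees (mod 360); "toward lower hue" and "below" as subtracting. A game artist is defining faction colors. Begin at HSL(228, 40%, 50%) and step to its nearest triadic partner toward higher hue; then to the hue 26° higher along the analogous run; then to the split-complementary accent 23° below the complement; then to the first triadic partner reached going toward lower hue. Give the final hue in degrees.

228 + 120 = 348°   (triadic ↑)
348 + 26 = 374 → 374 − 360 = 14°   (analog 26° ↑)
14 + 157 = 171°   (split-comp 23° ↓)
171 − 120 = 51°   (triadic ↓)

51°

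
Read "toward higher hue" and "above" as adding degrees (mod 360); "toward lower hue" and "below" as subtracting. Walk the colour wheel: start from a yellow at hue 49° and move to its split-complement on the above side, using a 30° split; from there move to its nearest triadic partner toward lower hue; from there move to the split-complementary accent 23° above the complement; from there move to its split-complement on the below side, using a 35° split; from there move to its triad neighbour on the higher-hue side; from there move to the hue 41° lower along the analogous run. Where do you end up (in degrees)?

49 + 210 = 259°   (split-comp 30° ↑)
259 − 120 = 139°   (triadic ↓)
139 + 203 = 342°   (split-comp 23° ↑)
342 + 145 = 487 → 487 − 360 = 127°   (split-comp 35° ↓)
127 + 120 = 247°   (triadic ↑)
247 − 41 = 206°   (analog 41° ↓)

206°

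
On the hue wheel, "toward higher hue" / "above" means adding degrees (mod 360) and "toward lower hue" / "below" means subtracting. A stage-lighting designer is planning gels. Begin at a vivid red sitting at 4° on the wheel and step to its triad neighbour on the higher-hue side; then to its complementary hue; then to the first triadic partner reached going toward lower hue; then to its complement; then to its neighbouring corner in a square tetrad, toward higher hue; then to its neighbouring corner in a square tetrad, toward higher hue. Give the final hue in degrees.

184°

triadic ↑ +120°: 4 + 120 = 124°
complement +180°: 124 + 180 = 304°
triadic ↓ −120°: 304 − 120 = 184°
complement +180°: 184 + 180 = 364 → 364 − 360 = 4°
square ↑ +90°: 4 + 90 = 94°
square ↑ +90°: 94 + 90 = 184°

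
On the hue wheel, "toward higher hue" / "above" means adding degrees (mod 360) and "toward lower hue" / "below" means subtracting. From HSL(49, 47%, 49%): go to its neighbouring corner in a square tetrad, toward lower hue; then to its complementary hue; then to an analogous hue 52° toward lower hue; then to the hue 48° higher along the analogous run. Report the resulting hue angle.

135°

−90° (square ↓): 49 − 90 = -41 → -41 + 360 = 319°
+180° (complement): 319 + 180 = 499 → 499 − 360 = 139°
−52° (analog 52° ↓): 139 − 52 = 87°
+48° (analog 48° ↑): 87 + 48 = 135°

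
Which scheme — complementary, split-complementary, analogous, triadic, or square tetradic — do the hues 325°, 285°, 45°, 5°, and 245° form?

Sort the hues: 5°, 45°, 245°, 285°, 325°.
Successive gaps around the wheel: 40°, 200°, 40°, 40°, 40°.
A run of hues at equal small steps (40°) with one large closing gap is an analogous group.

analogous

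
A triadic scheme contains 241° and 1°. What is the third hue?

121°

A triad spaces three hues 120° apart.
The full set is {1°, 121°, 241°}.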